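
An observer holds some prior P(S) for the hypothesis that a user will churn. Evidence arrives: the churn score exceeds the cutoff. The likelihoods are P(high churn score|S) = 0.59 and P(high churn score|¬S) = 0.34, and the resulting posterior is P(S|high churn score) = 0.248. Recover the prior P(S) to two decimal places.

P(S) = 0.16

In odds form, posterior odds = prior odds × likelihood ratio, so prior odds = posterior odds ÷ LR.
Posterior odds = 0.248/(1−0.248) = 0.3298. LR = 0.59/0.34 = 1.7353.
Prior odds = 0.3298/1.7353 = 0.1901, so P(S) = 0.1901/(1+0.1901) ≈ 0.16.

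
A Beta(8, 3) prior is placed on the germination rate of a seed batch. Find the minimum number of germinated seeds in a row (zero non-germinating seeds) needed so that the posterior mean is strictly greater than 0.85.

k = 10

After k germinated seeds and 0 non-germinating seeds the posterior is Beta(8+k, 3), with mean (8+k)/(8+3+k).
Set (8+k)/(11+k) > 0.85 and solve: k > (0.85·11 − 8)/(1 − 0.85) = 9.000.
The smallest integer exceeding 9.000 is 10.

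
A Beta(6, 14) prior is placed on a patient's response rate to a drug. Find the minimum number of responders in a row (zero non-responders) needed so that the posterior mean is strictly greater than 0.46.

After k responders and 0 non-responders the posterior is Beta(6+k, 14), with mean (6+k)/(6+14+k).
Set (6+k)/(20+k) > 0.46 and solve: k > (0.46·20 − 6)/(1 − 0.46) = 5.926.
The smallest integer exceeding 5.926 is 6.

k = 6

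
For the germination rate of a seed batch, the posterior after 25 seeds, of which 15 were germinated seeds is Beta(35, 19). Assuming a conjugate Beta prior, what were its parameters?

Beta(20, 9)

A Beta(a, b) prior with s successes and f failures in binomial data gives a Beta(a+s, b+f) posterior.
So a = 35 − 15 = 20 and b = 19 − 10 = 9.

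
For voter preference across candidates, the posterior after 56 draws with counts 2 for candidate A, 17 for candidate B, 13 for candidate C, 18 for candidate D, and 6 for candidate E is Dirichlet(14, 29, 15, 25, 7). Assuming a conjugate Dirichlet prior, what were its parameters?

For a Dirichlet(α) prior with multinomial counts c, the posterior is Dirichlet(α + c) componentwise.
Subtract each count from the matching posterior parameter: 14−2=12, 29−17=12, 15−13=2, 25−18=7, 7−6=1.

Dirichlet(12, 12, 2, 7, 1)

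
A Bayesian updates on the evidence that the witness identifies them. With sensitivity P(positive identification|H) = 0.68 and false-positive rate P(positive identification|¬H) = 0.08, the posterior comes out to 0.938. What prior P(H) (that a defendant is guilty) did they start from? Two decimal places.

P(H) = 0.64

In odds form, posterior odds = prior odds × likelihood ratio, so prior odds = posterior odds ÷ LR.
Posterior odds = 0.938/(1−0.938) = 15.1290. LR = 0.68/0.08 = 8.5000.
Prior odds = 15.1290/8.5000 = 1.7799, so P(H) = 1.7799/(1+1.7799) ≈ 0.64.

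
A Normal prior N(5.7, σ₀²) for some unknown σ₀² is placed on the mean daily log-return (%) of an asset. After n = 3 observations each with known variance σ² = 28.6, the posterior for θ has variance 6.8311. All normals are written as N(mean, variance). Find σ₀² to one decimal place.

σ₀² = 24.1

Posterior precision equals prior precision plus data precision: 1/σ_n² = 1/σ₀² + n/σ².
So 1/σ₀² = 1/6.8311 − 3/28.6 = 0.146389 − 0.104895 = 0.041494.
Hence σ₀² = 1/0.041494 ≈ 24.1.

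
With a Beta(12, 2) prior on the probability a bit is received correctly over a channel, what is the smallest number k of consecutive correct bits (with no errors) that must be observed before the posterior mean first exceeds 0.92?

k = 12

After k correct bits and 0 errors the posterior is Beta(12+k, 2), with mean (12+k)/(12+2+k).
Set (12+k)/(14+k) > 0.92 and solve: k > (0.92·14 − 12)/(1 − 0.92) = 11.000.
The smallest integer exceeding 11.000 is 12, and checking k=12: (24)/(26) = 0.9231 > 0.92.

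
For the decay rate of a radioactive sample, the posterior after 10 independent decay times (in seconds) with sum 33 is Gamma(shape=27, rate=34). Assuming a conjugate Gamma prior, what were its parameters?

Gamma(shape=17, rate=1)

For an exponential likelihood with a Gamma(α, β) prior on the rate, n observations with total T give posterior Gamma(α+n, β+T).
So α = 27 − 10 = 17 and β = 34 − 33 = 1.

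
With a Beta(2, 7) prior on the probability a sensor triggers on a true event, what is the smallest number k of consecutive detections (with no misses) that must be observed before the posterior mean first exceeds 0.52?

After k detections and 0 misses the posterior is Beta(2+k, 7), with mean (2+k)/(2+7+k).
Set (2+k)/(9+k) > 0.52 and solve: k > (0.52·9 − 2)/(1 − 0.52) = 5.583.
The smallest integer exceeding 5.583 is 6.

k = 6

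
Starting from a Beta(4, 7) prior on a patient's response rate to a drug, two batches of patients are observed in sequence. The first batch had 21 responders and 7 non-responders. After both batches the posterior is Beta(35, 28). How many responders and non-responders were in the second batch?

10 responders and 14 non-responders

Because Beta–binomial updating is additive in the counts, the combined data contributed (α_post−α_prior, β_post−β_prior) successes and failures.
Total across both batches: 35−4=31 responders, 28−7=21 non-responders.
Subtract the first batch: 31−21=10 responders and 21−7=14 non-responders.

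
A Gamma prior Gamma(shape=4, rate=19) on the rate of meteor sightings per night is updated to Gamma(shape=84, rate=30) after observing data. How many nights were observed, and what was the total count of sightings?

n = 11 nights with total 80 sightings

Gamma–Poisson conjugacy: posterior shape = α + Σxᵢ, posterior rate = β + n.
Matching: Σxᵢ = 84 − 4 = 80 and n = 30 − 19 = 11.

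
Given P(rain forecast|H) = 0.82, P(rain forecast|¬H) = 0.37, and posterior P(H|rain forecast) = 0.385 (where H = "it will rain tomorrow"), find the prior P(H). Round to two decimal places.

P(H) = 0.22

In odds form, posterior odds = prior odds × likelihood ratio, so prior odds = posterior odds ÷ LR.
Posterior odds = 0.385/(1−0.385) = 0.6260. LR = 0.82/0.37 = 2.2162.
Prior odds = 0.6260/2.2162 = 0.2825, so P(H) = 0.2825/(1+0.2825) ≈ 0.22.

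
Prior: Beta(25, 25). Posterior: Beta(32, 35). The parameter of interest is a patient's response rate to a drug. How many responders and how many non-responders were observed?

Beta is conjugate to the binomial likelihood: posterior = Beta(α+s, β+f).
Match parameters: s=32−25=7, f=35−25=10.

7 responders and 10 non-responders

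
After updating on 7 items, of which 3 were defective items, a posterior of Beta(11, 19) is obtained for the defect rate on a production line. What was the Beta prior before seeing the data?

Beta(8, 15)

Beta is conjugate to the binomial likelihood: posterior = Beta(a+s, b+f).
So a = 11 − 3 = 8 and b = 19 − 4 = 15.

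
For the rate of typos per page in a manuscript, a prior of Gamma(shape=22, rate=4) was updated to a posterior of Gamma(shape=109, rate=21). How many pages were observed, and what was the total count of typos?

n = 17 pages with total 87 typos

Gamma–Poisson conjugacy: posterior shape = α + Σxᵢ, posterior rate = β + n.
Matching: Σxᵢ = 109 − 22 = 87 and n = 21 − 4 = 17.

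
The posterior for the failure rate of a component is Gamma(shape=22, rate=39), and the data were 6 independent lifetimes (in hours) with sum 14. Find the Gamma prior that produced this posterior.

Gamma(shape=16, rate=25)

Gamma–exponential conjugacy: posterior shape = α + n, posterior rate = β + Σtᵢ.
So α = 22 − 6 = 16 and β = 39 − 14 = 25.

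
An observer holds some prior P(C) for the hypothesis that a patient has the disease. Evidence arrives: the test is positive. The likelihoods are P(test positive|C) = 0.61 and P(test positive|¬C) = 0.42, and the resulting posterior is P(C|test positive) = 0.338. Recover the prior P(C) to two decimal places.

P(C) = 0.26

Bayes' rule in odds form gives O(C|E) = O(C)·[P(E|C)/P(E|¬C)], hence O(C) = O(C|E)/LR.
Posterior odds = 0.338/(1−0.338) = 0.5106. LR = 0.61/0.42 = 1.4524.
Prior odds = 0.5106/1.4524 = 0.3516, so P(C) = 0.3516/(1+0.3516) ≈ 0.26.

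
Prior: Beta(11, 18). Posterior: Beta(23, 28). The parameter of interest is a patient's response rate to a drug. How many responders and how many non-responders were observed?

Under Beta–binomial conjugacy the posterior parameters are (α+s, β+f).
Match parameters: s=23−11=12, f=28−18=10.

12 responders and 10 non-responders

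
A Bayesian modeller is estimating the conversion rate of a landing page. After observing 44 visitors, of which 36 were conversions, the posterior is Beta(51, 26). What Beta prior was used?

Under Beta–binomial conjugacy the posterior parameters are (a+s, b+f).
So a = 51 − 36 = 15 and b = 26 − 8 = 18.

Beta(15, 18)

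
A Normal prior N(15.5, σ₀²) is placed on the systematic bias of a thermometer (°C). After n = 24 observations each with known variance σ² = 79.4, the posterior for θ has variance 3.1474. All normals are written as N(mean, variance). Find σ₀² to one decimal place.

σ₀² = 64.7

For the Normal–Normal model with known σ², precisions add: τ_n = τ₀ + n/σ².
So 1/σ₀² = 1/3.1474 − 24/79.4 = 0.317723 − 0.302267 = 0.015456.
Hence σ₀² = 1/0.015456 ≈ 64.7.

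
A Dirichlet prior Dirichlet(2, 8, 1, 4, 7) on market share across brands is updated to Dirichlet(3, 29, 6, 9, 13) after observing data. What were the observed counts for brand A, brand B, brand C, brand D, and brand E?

counts (1, 21, 5, 5, 6)

For a Dirichlet(α) prior with multinomial counts c, the posterior is Dirichlet(α + c) componentwise.
Counts are posterior − prior componentwise: 3−2=1, 29−8=21, 6−1=5, 9−4=5, 13−7=6.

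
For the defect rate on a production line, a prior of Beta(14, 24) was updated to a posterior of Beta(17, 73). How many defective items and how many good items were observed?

Under Beta–binomial conjugacy the posterior parameters are (α+s, β+f).
So s = 17 − 14 = 3 and f = 73 − 24 = 49.

3 defective items and 49 good items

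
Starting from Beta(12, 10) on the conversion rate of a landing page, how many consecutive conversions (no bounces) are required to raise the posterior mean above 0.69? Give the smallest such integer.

k = 11

After k conversions and 0 bounces the posterior is Beta(12+k, 10), with mean (12+k)/(12+10+k).
Set (12+k)/(22+k) > 0.69 and solve: k > (0.69·22 − 12)/(1 − 0.69) = 10.258.
The smallest integer exceeding 10.258 is 11.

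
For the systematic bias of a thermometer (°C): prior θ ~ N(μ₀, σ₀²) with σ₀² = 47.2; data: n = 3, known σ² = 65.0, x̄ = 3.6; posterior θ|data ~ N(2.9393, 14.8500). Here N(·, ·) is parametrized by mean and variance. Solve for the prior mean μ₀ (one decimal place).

μ₀ = 1.5

The posterior mean is a precision-weighted average: μ_n = (τ₀μ₀ + τ_data·x̄)/(τ₀+τ_data), with τ₀=1/σ₀² and τ_data=n/σ².
Here τ₀ = 1/47.2 = 0.021186 and τ_data = 3/65.0 = 0.046154, so τ_n = 0.067340.
Rearranging for μ₀: μ₀ = (μ_n·τ_n − τ_data·x̄)/τ₀ = (2.9393·0.067340 − 0.046154·3.6) / 0.021186 = 0.031778/0.021186 ≈ 1.5.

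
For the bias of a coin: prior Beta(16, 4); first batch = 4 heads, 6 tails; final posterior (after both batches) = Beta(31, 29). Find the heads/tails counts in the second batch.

11 heads and 19 tails

Because Beta–binomial updating is additive in the counts, the combined data contributed (α_post−α_prior, β_post−β_prior) successes and failures.
Total across both batches: 31−16=15 heads, 29−4=25 tails.
Subtract the first batch: 15−4=11 heads and 25−6=19 tails.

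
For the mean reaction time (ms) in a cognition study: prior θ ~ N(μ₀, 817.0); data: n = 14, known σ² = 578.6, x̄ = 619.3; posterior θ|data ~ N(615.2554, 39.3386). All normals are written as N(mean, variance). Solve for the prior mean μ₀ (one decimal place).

The posterior mean is a precision-weighted average: μ_n = (τ₀μ₀ + τ_data·x̄)/(τ₀+τ_data), with τ₀=1/σ₀² and τ_data=n/σ².
Here τ₀ = 1/817.0 = 0.001224 and τ_data = 14/578.6 = 0.024196, so τ_n = 0.025420.
Rearranging for μ₀: μ₀ = (μ_n·τ_n − τ_data·x̄)/τ₀ = (615.2554·0.025420 − 0.024196·619.3) / 0.001224 = 0.655209/0.001224 ≈ 535.3.

μ₀ = 535.3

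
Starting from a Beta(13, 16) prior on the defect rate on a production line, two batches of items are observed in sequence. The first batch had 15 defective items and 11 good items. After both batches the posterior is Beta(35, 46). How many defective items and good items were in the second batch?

Because Beta–binomial updating is additive in the counts, the combined data contributed (α_post−α_prior, β_post−β_prior) successes and failures.
Total across both batches: 35−13=22 defective items, 46−16=30 good items.
Subtract the first batch: 22−15=7 defective items and 30−11=19 good items.

7 defective items and 19 good items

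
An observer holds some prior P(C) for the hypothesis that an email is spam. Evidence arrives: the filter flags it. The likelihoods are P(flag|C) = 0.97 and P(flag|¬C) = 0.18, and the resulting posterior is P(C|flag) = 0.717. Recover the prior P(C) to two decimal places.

P(C) = 0.32

Bayes' rule in odds form gives O(C|E) = O(C)·[P(E|C)/P(E|¬C)], hence O(C) = O(C|E)/LR.
Posterior odds = 0.717/(1−0.717) = 2.5336. LR = 0.97/0.18 = 5.3889.
Prior odds = 2.5336/5.3889 = 0.4702, so P(C) = 0.4702/(1+0.4702) ≈ 0.32.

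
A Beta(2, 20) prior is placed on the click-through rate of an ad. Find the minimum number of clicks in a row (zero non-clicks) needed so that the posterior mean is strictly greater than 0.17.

After k clicks and 0 non-clicks the posterior is Beta(2+k, 20), with mean (2+k)/(2+20+k).
Set (2+k)/(22+k) > 0.17 and solve: k > (0.17·22 − 2)/(1 − 0.17) = 2.096.
The smallest integer exceeding 2.096 is 3.

k = 3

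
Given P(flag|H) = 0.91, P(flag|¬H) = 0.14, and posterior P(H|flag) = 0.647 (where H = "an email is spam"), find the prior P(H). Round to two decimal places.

In odds form, posterior odds = prior odds × likelihood ratio, so prior odds = posterior odds ÷ LR.
Posterior odds = 0.647/(1−0.647) = 1.8329. LR = 0.91/0.14 = 6.5000.
Prior odds = 1.8329/6.5000 = 0.2820, so P(H) = 0.2820/(1+0.2820) ≈ 0.22.

P(H) = 0.22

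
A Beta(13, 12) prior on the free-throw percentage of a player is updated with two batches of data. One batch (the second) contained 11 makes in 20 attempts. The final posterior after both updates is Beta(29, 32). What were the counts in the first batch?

Sequential conjugate updates are equivalent to a single update on the pooled data, so total successes = posterior α − prior α and total failures = posterior β − prior β.
Total across both batches: 29−13=16 makes, 32−12=20 misses.
Subtract the second batch: 16−11=5 makes and 20−9=11 misses.

5 makes and 11 misses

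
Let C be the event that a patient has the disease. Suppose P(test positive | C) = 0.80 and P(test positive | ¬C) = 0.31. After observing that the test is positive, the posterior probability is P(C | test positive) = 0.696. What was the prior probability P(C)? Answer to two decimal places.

Bayes' rule in odds form gives O(C|E) = O(C)·[P(E|C)/P(E|¬C)], hence O(C) = O(C|E)/LR.
Posterior odds = 0.696/(1−0.696) = 2.2895. LR = 0.80/0.31 = 2.5806.
Prior odds = 2.2895/2.5806 = 0.8872, so P(C) = 0.8872/(1+0.8872) ≈ 0.47.

P(C) = 0.47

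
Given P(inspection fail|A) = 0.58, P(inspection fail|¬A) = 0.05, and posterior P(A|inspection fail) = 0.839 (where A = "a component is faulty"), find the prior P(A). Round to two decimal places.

Bayes' rule in odds form gives O(A|E) = O(A)·[P(E|A)/P(E|¬A)], hence O(A) = O(A|E)/LR.
Posterior odds = 0.839/(1−0.839) = 5.2112. LR = 0.58/0.05 = 11.6000.
Prior odds = 5.2112/11.6000 = 0.4492, so P(A) = 0.4492/(1+0.4492) ≈ 0.31.

P(A) = 0.31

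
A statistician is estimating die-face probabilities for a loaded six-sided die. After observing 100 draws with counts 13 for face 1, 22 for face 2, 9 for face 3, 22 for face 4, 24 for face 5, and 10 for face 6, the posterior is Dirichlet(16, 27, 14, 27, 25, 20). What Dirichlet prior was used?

For a Dirichlet(α) prior with multinomial counts c, the posterior is Dirichlet(α + c) componentwise.
Subtract each count from the matching posterior parameter: 16−13=3, 27−22=5, 14−9=5, 27−22=5, 25−24=1, 20−10=10.

Dirichlet(3, 5, 5, 5, 1, 10)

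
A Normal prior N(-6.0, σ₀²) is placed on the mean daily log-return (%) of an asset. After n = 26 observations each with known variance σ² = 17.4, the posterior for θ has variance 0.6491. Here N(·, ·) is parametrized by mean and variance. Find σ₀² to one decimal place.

Posterior precision equals prior precision plus data precision: 1/σ_n² = 1/σ₀² + n/σ².
So 1/σ₀² = 1/0.6491 − 26/17.4 = 1.540595 − 1.494253 = 0.046342.
Hence σ₀² = 1/0.046342 ≈ 21.6.

σ₀² = 21.6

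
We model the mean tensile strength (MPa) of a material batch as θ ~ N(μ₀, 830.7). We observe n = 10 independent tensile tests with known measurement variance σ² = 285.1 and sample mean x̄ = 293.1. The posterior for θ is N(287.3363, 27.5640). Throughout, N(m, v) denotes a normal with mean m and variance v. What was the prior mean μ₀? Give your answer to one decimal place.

With known observation variance, the Normal–Normal posterior has precision τ_n = τ₀ + n/σ² and mean μ_n = (τ₀μ₀ + (n/σ²)x̄)/τ_n.
Here τ₀ = 1/830.7 = 0.001204 and τ_data = 10/285.1 = 0.035075, so τ_n = 0.036279.
Rearranging for μ₀: μ₀ = (μ_n·τ_n − τ_data·x̄)/τ₀ = (287.3363·0.036279 − 0.035075·293.1) / 0.001204 = 0.143791/0.001204 ≈ 119.4.

μ₀ = 119.4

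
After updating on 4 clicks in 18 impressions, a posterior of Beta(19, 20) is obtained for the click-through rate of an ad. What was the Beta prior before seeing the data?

Beta(15, 6)

Beta is conjugate to the binomial likelihood: posterior = Beta(a+s, b+f).
Subtract the data counts: 19−4=15, 20−14=6.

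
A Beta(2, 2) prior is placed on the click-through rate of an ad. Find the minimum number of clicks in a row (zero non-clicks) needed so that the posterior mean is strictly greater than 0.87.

After k clicks and 0 non-clicks the posterior is Beta(2+k, 2), with mean (2+k)/(2+2+k).
Set (2+k)/(4+k) > 0.87 and solve: k > (0.87·4 − 2)/(1 − 0.87) = 11.385.
The smallest integer exceeding 11.385 is 12.

k = 12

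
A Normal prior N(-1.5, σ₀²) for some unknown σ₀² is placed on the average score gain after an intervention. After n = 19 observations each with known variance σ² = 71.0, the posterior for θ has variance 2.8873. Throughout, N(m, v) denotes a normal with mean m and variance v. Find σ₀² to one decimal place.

σ₀² = 12.7

Posterior precision equals prior precision plus data precision: 1/σ_n² = 1/σ₀² + n/σ².
So 1/σ₀² = 1/2.8873 − 19/71.0 = 0.346344 − 0.267606 = 0.078738.
Hence σ₀² = 1/0.078738 ≈ 12.7.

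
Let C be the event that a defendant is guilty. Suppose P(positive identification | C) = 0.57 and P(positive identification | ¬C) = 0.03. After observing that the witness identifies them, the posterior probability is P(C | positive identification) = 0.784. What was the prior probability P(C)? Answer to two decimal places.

In odds form, posterior odds = prior odds × likelihood ratio, so prior odds = posterior odds ÷ LR.
Posterior odds = 0.784/(1−0.784) = 3.6296. LR = 0.57/0.03 = 19.0000.
Prior odds = 3.6296/19.0000 = 0.1910, so P(C) = 0.1910/(1+0.1910) ≈ 0.16.

P(C) = 0.16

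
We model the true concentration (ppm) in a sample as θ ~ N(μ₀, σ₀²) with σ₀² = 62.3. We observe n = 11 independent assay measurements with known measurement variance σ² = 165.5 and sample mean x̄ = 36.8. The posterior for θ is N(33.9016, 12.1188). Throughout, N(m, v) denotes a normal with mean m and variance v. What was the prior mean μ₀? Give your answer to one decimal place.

μ₀ = 21.9

The posterior mean is a precision-weighted average: μ_n = (τ₀μ₀ + τ_data·x̄)/(τ₀+τ_data), with τ₀=1/σ₀² and τ_data=n/σ².
Here τ₀ = 1/62.3 = 0.016051 and τ_data = 11/165.5 = 0.066465, so τ_n = 0.082516.
Rearranging for μ₀: μ₀ = (μ_n·τ_n − τ_data·x̄)/τ₀ = (33.9016·0.082516 − 0.066465·36.8) / 0.016051 = 0.351512/0.016051 ≈ 21.9.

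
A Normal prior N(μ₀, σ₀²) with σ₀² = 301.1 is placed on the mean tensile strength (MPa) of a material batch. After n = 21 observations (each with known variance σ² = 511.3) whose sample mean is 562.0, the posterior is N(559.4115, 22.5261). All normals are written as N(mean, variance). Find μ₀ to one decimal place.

μ₀ = 527.4

With known observation variance, the Normal–Normal posterior has precision τ_n = τ₀ + n/σ² and mean μ_n = (τ₀μ₀ + (n/σ²)x̄)/τ_n.
Here τ₀ = 1/301.1 = 0.003321 and τ_data = 21/511.3 = 0.041072, so τ_n = 0.044393.
Rearranging for μ₀: μ₀ = (μ_n·τ_n − τ_data·x̄)/τ₀ = (559.4115·0.044393 − 0.041072·562.0) / 0.003321 = 1.751491/0.003321 ≈ 527.4.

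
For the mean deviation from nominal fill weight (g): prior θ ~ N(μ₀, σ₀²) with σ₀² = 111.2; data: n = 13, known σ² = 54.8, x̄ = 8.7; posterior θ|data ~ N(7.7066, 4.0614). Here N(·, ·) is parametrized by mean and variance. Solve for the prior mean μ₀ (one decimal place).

μ₀ = -18.5

With known observation variance, the Normal–Normal posterior has precision τ_n = τ₀ + n/σ² and mean μ_n = (τ₀μ₀ + (n/σ²)x̄)/τ_n.
Here τ₀ = 1/111.2 = 0.008993 and τ_data = 13/54.8 = 0.237226, so τ_n = 0.246219.
Rearranging for μ₀: μ₀ = (μ_n·τ_n − τ_data·x̄)/τ₀ = (7.7066·0.246219 − 0.237226·8.7) / 0.008993 = -0.166355/0.008993 ≈ -18.5.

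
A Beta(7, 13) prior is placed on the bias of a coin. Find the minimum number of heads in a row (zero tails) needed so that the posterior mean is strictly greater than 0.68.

After k heads and 0 tails the posterior is Beta(7+k, 13), with mean (7+k)/(7+13+k).
Set (7+k)/(20+k) > 0.68 and solve: k > (0.68·20 − 7)/(1 − 0.68) = 20.625.
The smallest integer exceeding 20.625 is 21, and checking k=21: (28)/(41) = 0.6829 > 0.68.

k = 21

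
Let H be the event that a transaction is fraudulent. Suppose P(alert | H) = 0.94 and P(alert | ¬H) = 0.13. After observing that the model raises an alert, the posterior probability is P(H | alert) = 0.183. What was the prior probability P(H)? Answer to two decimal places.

Bayes' rule in odds form gives O(H|E) = O(H)·[P(E|H)/P(E|¬H)], hence O(H) = O(H|E)/LR.
Posterior odds = 0.183/(1−0.183) = 0.2240. LR = 0.94/0.13 = 7.2308.
Prior odds = 0.2240/7.2308 = 0.0310, so P(H) = 0.0310/(1+0.0310) ≈ 0.03.

P(H) = 0.03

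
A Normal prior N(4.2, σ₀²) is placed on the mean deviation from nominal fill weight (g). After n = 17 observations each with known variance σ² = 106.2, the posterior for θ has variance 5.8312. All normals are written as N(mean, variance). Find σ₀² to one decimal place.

For the Normal–Normal model with known σ², precisions add: τ_n = τ₀ + n/σ².
So 1/σ₀² = 1/5.8312 − 17/106.2 = 0.171491 − 0.160075 = 0.011416.
Hence σ₀² = 1/0.011416 ≈ 87.6.

σ₀² = 87.6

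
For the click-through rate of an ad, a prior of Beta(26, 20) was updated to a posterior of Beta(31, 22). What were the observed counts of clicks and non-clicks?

Beta is conjugate to the binomial likelihood: posterior = Beta(α+s, β+f).
Match parameters: s=31−26=5, f=22−20=2.

5 clicks and 2 non-clicks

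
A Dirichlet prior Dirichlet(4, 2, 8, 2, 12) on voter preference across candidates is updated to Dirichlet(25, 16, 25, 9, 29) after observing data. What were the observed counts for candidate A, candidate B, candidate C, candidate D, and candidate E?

For a Dirichlet(α) prior with multinomial counts c, the posterior is Dirichlet(α + c) componentwise.
Counts are posterior − prior componentwise: 25−4=21, 16−2=14, 25−8=17, 9−2=7, 29−12=17.

counts (21, 14, 17, 7, 17)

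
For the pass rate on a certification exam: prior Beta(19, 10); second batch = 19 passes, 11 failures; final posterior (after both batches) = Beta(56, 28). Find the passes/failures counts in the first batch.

Sequential conjugate updates are equivalent to a single update on the pooled data, so total successes = posterior α − prior α and total failures = posterior β − prior β.
Total across both batches: 56−19=37 passes, 28−10=18 failures.
Subtract the second batch: 37−19=18 passes and 18−11=7 failures.

18 passes and 7 failures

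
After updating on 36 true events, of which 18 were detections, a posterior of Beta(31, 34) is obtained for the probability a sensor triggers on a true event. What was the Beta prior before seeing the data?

A Beta(α, β) prior with s successes and f failures in binomial data gives a Beta(α+s, β+f) posterior.
So α = 31 − 18 = 13 and β = 34 − 18 = 16.

Beta(13, 16)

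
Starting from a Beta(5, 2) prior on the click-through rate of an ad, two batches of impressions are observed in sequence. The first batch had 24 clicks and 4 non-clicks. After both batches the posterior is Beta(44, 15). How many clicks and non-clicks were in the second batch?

Sequential conjugate updates are equivalent to a single update on the pooled data, so total successes = posterior α − prior α and total failures = posterior β − prior β.
Total across both batches: 44−5=39 clicks, 15−2=13 non-clicks.
Subtract the first batch: 39−24=15 clicks and 13−4=9 non-clicks.

15 clicks and 9 non-clicks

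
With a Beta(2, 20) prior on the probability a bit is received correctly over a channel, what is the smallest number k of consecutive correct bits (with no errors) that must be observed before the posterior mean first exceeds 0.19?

After k correct bits and 0 errors the posterior is Beta(2+k, 20), with mean (2+k)/(2+20+k).
Set (2+k)/(22+k) > 0.19 and solve: k > (0.19·22 − 2)/(1 − 0.19) = 2.691.
The smallest integer exceeding 2.691 is 3, and checking k=3: (5)/(25) = 0.2000 > 0.19.

k = 3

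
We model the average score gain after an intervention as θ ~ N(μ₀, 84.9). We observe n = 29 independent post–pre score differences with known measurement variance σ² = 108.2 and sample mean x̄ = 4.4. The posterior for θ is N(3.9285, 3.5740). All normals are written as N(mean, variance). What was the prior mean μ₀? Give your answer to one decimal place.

The posterior mean is a precision-weighted average: μ_n = (τ₀μ₀ + τ_data·x̄)/(τ₀+τ_data), with τ₀=1/σ₀² and τ_data=n/σ².
Here τ₀ = 1/84.9 = 0.011779 and τ_data = 29/108.2 = 0.268022, so τ_n = 0.279801.
Rearranging for μ₀: μ₀ = (μ_n·τ_n − τ_data·x̄)/τ₀ = (3.9285·0.279801 − 0.268022·4.4) / 0.011779 = -0.080099/0.011779 ≈ -6.8.

μ₀ = -6.8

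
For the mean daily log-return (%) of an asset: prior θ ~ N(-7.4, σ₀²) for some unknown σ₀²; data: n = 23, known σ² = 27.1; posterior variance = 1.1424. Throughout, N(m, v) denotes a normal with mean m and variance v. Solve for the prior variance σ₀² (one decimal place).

Posterior precision equals prior precision plus data precision: 1/σ_n² = 1/σ₀² + n/σ².
So 1/σ₀² = 1/1.1424 − 23/27.1 = 0.875350 − 0.848708 = 0.026642.
Hence σ₀² = 1/0.026642 ≈ 37.5.

σ₀² = 37.5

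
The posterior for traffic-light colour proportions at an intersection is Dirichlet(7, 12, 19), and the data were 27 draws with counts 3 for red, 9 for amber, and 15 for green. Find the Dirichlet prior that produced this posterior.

For a Dirichlet(α) prior with multinomial counts c, the posterior is Dirichlet(α + c) componentwise.
Subtract each count from the matching posterior parameter: 7−3=4, 12−9=3, 19−15=4.

Dirichlet(4, 3, 4)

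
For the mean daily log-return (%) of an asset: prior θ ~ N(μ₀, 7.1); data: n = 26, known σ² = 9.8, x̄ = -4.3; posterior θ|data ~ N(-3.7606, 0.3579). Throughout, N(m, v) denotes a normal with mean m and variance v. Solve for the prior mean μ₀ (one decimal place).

μ₀ = 6.4

The posterior mean is a precision-weighted average: μ_n = (τ₀μ₀ + τ_data·x̄)/(τ₀+τ_data), with τ₀=1/σ₀² and τ_data=n/σ².
Here τ₀ = 1/7.1 = 0.140845 and τ_data = 26/9.8 = 2.653061, so τ_n = 2.793906.
Rearranging for μ₀: μ₀ = (μ_n·τ_n − τ_data·x̄)/τ₀ = (-3.7606·2.793906 − 2.653061·-4.3) / 0.140845 = 0.901399/0.140845 ≈ 6.4.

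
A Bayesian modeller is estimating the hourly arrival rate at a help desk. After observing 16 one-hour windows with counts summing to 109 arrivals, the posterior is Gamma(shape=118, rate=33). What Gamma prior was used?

A Gamma(α, β) prior (rate parametrization) on a Poisson rate with n observations summing to S gives posterior Gamma(α+S, β+n).
So α = 118 − 109 = 9 and β = 33 − 16 = 17.

Gamma(shape=9, rate=17)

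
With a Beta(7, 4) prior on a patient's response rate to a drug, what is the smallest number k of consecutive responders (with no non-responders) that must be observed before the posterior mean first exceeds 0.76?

k = 6

After k responders and 0 non-responders the posterior is Beta(7+k, 4), with mean (7+k)/(7+4+k).
Set (7+k)/(11+k) > 0.76 and solve: k > (0.76·11 − 7)/(1 − 0.76) = 5.667.
The smallest integer exceeding 5.667 is 6, and checking k=6: (13)/(17) = 0.7647 > 0.76.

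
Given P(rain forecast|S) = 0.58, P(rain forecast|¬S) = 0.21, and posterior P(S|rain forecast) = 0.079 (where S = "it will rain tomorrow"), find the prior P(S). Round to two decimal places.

P(S) = 0.03

Bayes' rule in odds form gives O(S|E) = O(S)·[P(E|S)/P(E|¬S)], hence O(S) = O(S|E)/LR.
Posterior odds = 0.079/(1−0.079) = 0.0858. LR = 0.58/0.21 = 2.7619.
Prior odds = 0.0858/2.7619 = 0.0311, so P(S) = 0.0311/(1+0.0311) ≈ 0.03.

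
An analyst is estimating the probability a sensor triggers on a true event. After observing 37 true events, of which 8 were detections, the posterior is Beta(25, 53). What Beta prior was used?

Beta(17, 24)

A Beta(a, b) prior with s successes and f failures in binomial data gives a Beta(a+s, b+f) posterior.
Subtract the data counts: 25−8=17, 53−29=24.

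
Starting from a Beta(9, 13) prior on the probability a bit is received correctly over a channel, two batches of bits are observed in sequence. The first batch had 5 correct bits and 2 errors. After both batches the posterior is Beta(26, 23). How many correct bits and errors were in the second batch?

12 correct bits and 8 errors

Because Beta–binomial updating is additive in the counts, the combined data contributed (α_post−α_prior, β_post−β_prior) successes and failures.
Total across both batches: 26−9=17 correct bits, 23−13=10 errors.
Subtract the first batch: 17−5=12 correct bits and 10−2=8 errors.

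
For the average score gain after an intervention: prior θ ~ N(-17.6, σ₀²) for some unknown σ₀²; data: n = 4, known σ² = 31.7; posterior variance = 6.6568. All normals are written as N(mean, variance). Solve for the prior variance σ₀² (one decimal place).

σ₀² = 41.6

For the Normal–Normal model with known σ², precisions add: τ_n = τ₀ + n/σ².
So 1/σ₀² = 1/6.6568 − 4/31.7 = 0.150222 − 0.126183 = 0.024039.
Hence σ₀² = 1/0.024039 ≈ 41.6.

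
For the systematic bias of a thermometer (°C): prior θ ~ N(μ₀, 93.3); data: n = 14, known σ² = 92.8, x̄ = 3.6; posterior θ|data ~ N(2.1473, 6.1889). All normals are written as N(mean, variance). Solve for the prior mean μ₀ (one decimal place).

The posterior mean is a precision-weighted average: μ_n = (τ₀μ₀ + τ_data·x̄)/(τ₀+τ_data), with τ₀=1/σ₀² and τ_data=n/σ².
Here τ₀ = 1/93.3 = 0.010718 and τ_data = 14/92.8 = 0.150862, so τ_n = 0.161580.
Rearranging for μ₀: μ₀ = (μ_n·τ_n − τ_data·x̄)/τ₀ = (2.1473·0.161580 − 0.150862·3.6) / 0.010718 = -0.196142/0.010718 ≈ -18.3.

μ₀ = -18.3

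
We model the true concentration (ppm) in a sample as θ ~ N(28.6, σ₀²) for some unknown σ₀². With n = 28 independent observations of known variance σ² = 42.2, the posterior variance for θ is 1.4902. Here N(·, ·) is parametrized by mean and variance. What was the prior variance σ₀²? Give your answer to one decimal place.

σ₀² = 132.6

Posterior precision equals prior precision plus data precision: 1/σ_n² = 1/σ₀² + n/σ².
So 1/σ₀² = 1/1.4902 − 28/42.2 = 0.671051 − 0.663507 = 0.007544.
Hence σ₀² = 1/0.007544 ≈ 132.6.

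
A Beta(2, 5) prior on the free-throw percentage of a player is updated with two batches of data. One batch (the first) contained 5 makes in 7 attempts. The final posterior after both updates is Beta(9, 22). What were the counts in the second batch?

2 makes and 15 misses

Because Beta–binomial updating is additive in the counts, the combined data contributed (α_post−α_prior, β_post−β_prior) successes and failures.
Total across both batches: 9−2=7 makes, 22−5=17 misses.
Subtract the first batch: 7−5=2 makes and 17−2=15 misses.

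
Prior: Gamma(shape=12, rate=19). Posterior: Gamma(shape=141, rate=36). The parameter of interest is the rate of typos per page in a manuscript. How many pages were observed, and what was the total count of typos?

n = 17 pages with total 129 typos

Gamma–Poisson conjugacy: posterior shape = α + Σxᵢ, posterior rate = β + n.
Matching: Σxᵢ = 141 − 12 = 129 and n = 36 − 19 = 17.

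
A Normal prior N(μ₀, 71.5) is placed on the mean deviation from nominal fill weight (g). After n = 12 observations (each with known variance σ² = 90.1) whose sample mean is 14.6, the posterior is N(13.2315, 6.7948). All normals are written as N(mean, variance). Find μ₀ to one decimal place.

μ₀ = 0.2

The posterior mean is a precision-weighted average: μ_n = (τ₀μ₀ + τ_data·x̄)/(τ₀+τ_data), with τ₀=1/σ₀² and τ_data=n/σ².
Here τ₀ = 1/71.5 = 0.013986 and τ_data = 12/90.1 = 0.133185, so τ_n = 0.147171.
Rearranging for μ₀: μ₀ = (μ_n·τ_n − τ_data·x̄)/τ₀ = (13.2315·0.147171 − 0.133185·14.6) / 0.013986 = 0.002792/0.013986 ≈ 0.2.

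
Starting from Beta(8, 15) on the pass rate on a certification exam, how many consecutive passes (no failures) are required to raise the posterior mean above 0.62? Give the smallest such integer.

k = 17

After k passes and 0 failures the posterior is Beta(8+k, 15), with mean (8+k)/(8+15+k).
Set (8+k)/(23+k) > 0.62 and solve: k > (0.62·23 − 8)/(1 − 0.62) = 16.474.
The smallest integer exceeding 16.474 is 17.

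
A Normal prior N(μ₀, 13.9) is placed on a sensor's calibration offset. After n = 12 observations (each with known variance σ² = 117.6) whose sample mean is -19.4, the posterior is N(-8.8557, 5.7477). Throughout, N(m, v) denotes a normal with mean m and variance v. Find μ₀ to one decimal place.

With known observation variance, the Normal–Normal posterior has precision τ_n = τ₀ + n/σ² and mean μ_n = (τ₀μ₀ + (n/σ²)x̄)/τ_n.
Here τ₀ = 1/13.9 = 0.071942 and τ_data = 12/117.6 = 0.102041, so τ_n = 0.173983.
Rearranging for μ₀: μ₀ = (μ_n·τ_n − τ_data·x̄)/τ₀ = (-8.8557·0.173983 − 0.102041·-19.4) / 0.071942 = 0.438854/0.071942 ≈ 6.1.

μ₀ = 6.1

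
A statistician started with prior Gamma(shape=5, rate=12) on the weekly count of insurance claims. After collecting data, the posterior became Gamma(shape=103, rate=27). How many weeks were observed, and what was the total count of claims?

A Gamma(α, β) prior (rate parametrization) on a Poisson rate with n observations summing to S gives posterior Gamma(α+S, β+n).
Matching: Σxᵢ = 103 − 5 = 98 and n = 27 − 12 = 15.

n = 15 weeks with total 98 claims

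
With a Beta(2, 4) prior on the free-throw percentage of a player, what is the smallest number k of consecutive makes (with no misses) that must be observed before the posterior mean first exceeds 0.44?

After k makes and 0 misses the posterior is Beta(2+k, 4), with mean (2+k)/(2+4+k).
Set (2+k)/(6+k) > 0.44 and solve: k > (0.44·6 − 2)/(1 − 0.44) = 1.143.
The smallest integer exceeding 1.143 is 2.

k = 2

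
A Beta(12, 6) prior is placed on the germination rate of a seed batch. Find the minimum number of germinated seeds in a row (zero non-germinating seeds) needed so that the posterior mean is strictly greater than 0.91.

After k germinated seeds and 0 non-germinating seeds the posterior is Beta(12+k, 6), with mean (12+k)/(12+6+k).
Set (12+k)/(18+k) > 0.91 and solve: k > (0.91·18 − 12)/(1 − 0.91) = 48.667.
The smallest integer exceeding 48.667 is 49, and checking k=49: (61)/(67) = 0.9104 > 0.91.

k = 49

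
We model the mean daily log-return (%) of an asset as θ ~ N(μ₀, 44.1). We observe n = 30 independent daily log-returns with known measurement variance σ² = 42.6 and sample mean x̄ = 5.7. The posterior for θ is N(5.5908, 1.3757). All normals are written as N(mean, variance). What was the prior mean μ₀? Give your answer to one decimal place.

μ₀ = 2.2

The posterior mean is a precision-weighted average: μ_n = (τ₀μ₀ + τ_data·x̄)/(τ₀+τ_data), with τ₀=1/σ₀² and τ_data=n/σ².
Here τ₀ = 1/44.1 = 0.022676 and τ_data = 30/42.6 = 0.704225, so τ_n = 0.726901.
Rearranging for μ₀: μ₀ = (μ_n·τ_n − τ_data·x̄)/τ₀ = (5.5908·0.726901 − 0.704225·5.7) / 0.022676 = 0.049876/0.022676 ≈ 2.2.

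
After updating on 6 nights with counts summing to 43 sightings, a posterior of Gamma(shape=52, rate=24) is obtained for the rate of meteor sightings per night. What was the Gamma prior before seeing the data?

Gamma–Poisson conjugacy: posterior shape = α + Σxᵢ, posterior rate = β + n.
So α = 52 − 43 = 9 and β = 24 − 6 = 18.

Gamma(shape=9, rate=18)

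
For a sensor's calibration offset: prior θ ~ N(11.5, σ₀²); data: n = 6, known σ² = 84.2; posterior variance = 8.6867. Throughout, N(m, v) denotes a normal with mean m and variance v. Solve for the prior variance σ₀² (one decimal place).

σ₀² = 22.8

For the Normal–Normal model with known σ², precisions add: τ_n = τ₀ + n/σ².
So 1/σ₀² = 1/8.6867 − 6/84.2 = 0.115119 − 0.071259 = 0.043860.
Hence σ₀² = 1/0.043860 ≈ 22.8.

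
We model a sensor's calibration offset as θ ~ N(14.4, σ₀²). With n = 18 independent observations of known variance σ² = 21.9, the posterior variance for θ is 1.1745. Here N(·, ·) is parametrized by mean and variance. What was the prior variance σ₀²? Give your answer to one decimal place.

σ₀² = 33.9

Posterior precision equals prior precision plus data precision: 1/σ_n² = 1/σ₀² + n/σ².
So 1/σ₀² = 1/1.1745 − 18/21.9 = 0.851426 − 0.821918 = 0.029508.
Hence σ₀² = 1/0.029508 ≈ 33.9.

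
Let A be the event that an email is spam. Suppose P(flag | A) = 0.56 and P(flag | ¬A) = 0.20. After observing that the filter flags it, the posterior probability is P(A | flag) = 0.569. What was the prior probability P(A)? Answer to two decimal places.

P(A) = 0.32

Bayes' rule in odds form gives O(A|E) = O(A)·[P(E|A)/P(E|¬A)], hence O(A) = O(A|E)/LR.
Posterior odds = 0.569/(1−0.569) = 1.3202. LR = 0.56/0.20 = 2.8000.
Prior odds = 1.3202/2.8000 = 0.4715, so P(A) = 0.4715/(1+0.4715) ≈ 0.32.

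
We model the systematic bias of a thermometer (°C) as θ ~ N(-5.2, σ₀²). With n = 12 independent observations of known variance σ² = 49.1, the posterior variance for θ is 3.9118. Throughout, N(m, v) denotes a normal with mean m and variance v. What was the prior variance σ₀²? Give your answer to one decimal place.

σ₀² = 89.0

Posterior precision equals prior precision plus data precision: 1/σ_n² = 1/σ₀² + n/σ².
So 1/σ₀² = 1/3.9118 − 12/49.1 = 0.255637 − 0.244399 = 0.011238.
Hence σ₀² = 1/0.011238 ≈ 89.0.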